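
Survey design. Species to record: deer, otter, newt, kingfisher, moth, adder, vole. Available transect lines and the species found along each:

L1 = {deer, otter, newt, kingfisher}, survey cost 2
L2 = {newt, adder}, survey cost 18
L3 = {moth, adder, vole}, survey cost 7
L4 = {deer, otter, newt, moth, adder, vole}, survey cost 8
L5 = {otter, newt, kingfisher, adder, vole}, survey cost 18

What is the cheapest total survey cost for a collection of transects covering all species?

9

L1, L3 cover every species at survey cost 2 + 7 = 9.
Any cover uses at least 2 transects; among all covering selections none totals below 9.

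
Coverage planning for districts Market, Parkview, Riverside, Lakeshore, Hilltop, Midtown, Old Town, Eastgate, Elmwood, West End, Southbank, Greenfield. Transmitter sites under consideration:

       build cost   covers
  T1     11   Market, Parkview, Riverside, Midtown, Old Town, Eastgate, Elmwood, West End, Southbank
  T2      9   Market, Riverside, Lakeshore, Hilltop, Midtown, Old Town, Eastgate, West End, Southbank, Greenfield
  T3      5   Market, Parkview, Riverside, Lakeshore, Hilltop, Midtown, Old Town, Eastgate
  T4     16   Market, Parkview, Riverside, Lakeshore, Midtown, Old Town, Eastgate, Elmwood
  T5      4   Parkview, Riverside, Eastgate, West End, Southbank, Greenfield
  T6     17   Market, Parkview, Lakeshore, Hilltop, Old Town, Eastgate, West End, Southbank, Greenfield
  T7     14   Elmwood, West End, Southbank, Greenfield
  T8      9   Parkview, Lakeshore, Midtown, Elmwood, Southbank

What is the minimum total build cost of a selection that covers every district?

18

T2, T8 cover every district at build cost 9 + 9 = 18.
Any cover uses at least 2 transmitter sites; among all covering selections none totals below 18.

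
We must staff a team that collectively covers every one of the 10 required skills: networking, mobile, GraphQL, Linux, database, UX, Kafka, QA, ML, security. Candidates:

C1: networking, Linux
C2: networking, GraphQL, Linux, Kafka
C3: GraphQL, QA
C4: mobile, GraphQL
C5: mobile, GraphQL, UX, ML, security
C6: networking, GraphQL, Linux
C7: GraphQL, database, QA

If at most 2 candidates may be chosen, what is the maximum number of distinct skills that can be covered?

8

Choosing C2, C5 covers {networking, mobile, GraphQL, Linux, UX, Kafka, ML, security} — 8 skills.
No choice of 2 candidates does better; here database, QA are left uncovered.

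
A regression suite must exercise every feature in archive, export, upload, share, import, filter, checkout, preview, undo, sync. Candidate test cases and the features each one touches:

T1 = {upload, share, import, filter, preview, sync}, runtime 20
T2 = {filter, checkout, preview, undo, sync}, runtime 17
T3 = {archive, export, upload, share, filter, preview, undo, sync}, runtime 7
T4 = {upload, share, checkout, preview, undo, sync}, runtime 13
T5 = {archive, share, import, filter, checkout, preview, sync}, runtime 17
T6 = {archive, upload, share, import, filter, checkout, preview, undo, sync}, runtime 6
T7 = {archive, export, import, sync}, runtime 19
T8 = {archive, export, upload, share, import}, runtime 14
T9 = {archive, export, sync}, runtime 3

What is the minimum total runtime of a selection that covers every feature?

T6, T9 cover every feature at runtime 6 + 3 = 9.
Any cover uses at least 2 test cases; among all covering selections none totals below 9.

9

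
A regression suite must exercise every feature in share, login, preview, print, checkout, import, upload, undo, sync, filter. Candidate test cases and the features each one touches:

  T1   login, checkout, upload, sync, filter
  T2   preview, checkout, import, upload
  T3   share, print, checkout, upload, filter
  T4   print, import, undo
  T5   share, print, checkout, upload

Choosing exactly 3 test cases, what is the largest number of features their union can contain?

9

Choosing T1, T2, T3 covers {share, login, preview, print, checkout, import, upload, sync, filter} — 9 features.
No choice of 3 test cases does better; here undo is left uncovered.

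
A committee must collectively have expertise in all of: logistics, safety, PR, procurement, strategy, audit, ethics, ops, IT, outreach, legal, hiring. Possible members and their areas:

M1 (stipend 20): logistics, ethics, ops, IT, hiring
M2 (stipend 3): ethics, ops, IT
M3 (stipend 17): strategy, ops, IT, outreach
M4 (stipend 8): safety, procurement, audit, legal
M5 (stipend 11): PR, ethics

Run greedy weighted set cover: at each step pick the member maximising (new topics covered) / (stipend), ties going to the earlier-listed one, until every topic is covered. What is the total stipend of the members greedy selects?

Pick 1: M2 adds 3 new (ethics, ops, IT) at stipend 3 (ratio 3/3).
Pick 2: M4 adds 4 new (safety, procurement, audit, legal) at stipend 8 (ratio 4/8).
Pick 3: M3 adds 2 new (strategy, outreach) at stipend 17 (ratio 2/17).
Pick 4: M1 adds 2 new (logistics, hiring) at stipend 20 (ratio 2/20).
Pick 5: M5 adds 1 new (PR) at stipend 11 (ratio 1/11).
Greedy total stipend: 3 + 8 + 17 + 20 + 11 = 59. (The true optimum is 56, so greedy overshoots here.)

59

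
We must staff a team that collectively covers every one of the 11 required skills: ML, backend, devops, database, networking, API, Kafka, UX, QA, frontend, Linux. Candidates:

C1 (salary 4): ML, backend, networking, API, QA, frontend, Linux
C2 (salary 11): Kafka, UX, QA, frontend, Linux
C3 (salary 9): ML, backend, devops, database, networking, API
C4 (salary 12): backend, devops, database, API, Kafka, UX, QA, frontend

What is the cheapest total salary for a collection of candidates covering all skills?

16

C1, C4 cover every skill at salary 4 + 12 = 16.
Any cover uses at least 2 candidates; among all covering selections none totals below 16.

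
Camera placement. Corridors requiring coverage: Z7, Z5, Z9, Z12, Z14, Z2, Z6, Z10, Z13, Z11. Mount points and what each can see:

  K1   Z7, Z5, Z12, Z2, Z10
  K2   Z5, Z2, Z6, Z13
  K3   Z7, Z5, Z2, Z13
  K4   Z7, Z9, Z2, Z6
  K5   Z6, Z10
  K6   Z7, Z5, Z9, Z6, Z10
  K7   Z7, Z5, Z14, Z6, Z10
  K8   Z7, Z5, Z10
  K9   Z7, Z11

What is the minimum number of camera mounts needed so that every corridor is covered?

K1, K2, K4, K7, K9 together cover {Z7, Z5, Z9, Z12, Z14, Z2, Z6, Z10, Z13, Z11} — every corridor.
No 4 of the 9 camera mounts cover everything (all 126 size-4 selections fall short), so 5 is minimum.

5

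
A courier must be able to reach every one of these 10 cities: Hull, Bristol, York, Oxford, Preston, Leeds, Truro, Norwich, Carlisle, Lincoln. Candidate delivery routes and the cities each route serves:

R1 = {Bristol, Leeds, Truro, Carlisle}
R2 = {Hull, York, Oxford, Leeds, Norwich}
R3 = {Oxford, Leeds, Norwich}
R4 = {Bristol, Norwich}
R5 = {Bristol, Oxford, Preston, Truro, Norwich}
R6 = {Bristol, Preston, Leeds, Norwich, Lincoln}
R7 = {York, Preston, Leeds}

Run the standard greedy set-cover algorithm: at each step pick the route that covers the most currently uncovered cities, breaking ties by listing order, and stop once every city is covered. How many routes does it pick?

Pick 1: R2 covers 5 new cities (Hull, York, Oxford, Leeds, Norwich).
Pick 2: R1 covers 3 new cities (Bristol, Truro, Carlisle).
Pick 3: R6 covers 2 new cities (Preston, Lincoln).
Greedy uses 3 routes.

3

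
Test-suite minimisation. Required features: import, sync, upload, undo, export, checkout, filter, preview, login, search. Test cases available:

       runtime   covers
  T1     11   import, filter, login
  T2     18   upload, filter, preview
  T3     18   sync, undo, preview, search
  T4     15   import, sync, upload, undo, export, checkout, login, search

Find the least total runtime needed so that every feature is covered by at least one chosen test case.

T2, T4 cover every feature at runtime 18 + 15 = 33.
Any cover uses at least 2 test cases; among all covering selections none totals below 33.

33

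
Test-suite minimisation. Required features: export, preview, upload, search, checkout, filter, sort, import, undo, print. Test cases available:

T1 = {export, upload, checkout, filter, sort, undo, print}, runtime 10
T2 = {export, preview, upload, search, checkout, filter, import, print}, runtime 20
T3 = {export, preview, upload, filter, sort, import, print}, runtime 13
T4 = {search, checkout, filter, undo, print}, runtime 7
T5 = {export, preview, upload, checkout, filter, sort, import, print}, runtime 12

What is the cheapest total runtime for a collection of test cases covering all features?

T4, T5 cover every feature at runtime 7 + 12 = 19.
Any cover uses at least 2 test cases; among all covering selections none totals below 19.

19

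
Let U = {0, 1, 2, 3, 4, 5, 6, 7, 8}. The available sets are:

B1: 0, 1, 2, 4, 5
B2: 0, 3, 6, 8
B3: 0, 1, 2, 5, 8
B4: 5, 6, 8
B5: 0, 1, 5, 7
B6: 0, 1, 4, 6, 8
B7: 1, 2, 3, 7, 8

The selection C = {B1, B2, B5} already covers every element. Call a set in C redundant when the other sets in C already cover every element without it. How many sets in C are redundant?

0

Drop B1: 2, 4 uncovered — not redundant.
Drop B2: 3, 6, 8 uncovered — not redundant.
Drop B5: 7 uncovered — not redundant.
None of the sets in C is redundant.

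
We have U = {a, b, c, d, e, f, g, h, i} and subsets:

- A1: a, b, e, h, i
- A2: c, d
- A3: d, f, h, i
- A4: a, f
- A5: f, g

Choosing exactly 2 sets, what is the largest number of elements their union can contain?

7

Choosing A1, A2 covers {a, b, c, d, e, h, i} — 7 elements.
No choice of 2 sets does better; here f, g are left uncovered.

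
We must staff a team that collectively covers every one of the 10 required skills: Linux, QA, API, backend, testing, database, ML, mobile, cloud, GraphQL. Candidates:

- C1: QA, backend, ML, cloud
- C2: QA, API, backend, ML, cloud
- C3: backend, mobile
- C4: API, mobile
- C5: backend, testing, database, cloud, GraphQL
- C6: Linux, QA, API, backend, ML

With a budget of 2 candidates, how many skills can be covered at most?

Choosing C5, C6 covers {Linux, QA, API, backend, testing, database, ML, cloud, GraphQL} — 9 skills.
No choice of 2 candidates does better; here mobile is left uncovered.

9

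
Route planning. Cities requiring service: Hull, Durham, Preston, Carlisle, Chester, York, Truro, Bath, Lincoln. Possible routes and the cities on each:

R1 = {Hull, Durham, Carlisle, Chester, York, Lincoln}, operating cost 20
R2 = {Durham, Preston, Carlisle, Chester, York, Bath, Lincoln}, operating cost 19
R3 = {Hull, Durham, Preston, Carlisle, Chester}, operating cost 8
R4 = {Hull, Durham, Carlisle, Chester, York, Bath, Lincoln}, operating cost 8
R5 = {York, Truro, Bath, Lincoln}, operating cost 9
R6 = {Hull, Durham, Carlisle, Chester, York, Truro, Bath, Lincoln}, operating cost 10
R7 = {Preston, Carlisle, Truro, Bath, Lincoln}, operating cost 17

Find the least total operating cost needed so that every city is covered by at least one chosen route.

17

R3, R5 cover every city at operating cost 8 + 9 = 17.
Any cover uses at least 2 routes; among all covering selections none totals below 17.
Greedy by coverage-per-operating cost would pick R4, R3, R5 for 25 — worse than the optimum 17.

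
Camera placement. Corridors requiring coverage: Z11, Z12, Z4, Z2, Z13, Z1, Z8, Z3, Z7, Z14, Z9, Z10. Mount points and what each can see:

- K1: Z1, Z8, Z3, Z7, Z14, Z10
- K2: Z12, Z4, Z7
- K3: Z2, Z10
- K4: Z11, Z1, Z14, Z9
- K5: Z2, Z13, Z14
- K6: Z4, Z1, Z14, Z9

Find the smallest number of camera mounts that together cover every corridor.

4

K1, K2, K4, K5 together cover {Z11, Z12, Z4, Z2, Z13, Z1, Z8, Z3, Z7, Z14, Z9, Z10} — every corridor.
No 3 of the 6 camera mounts cover everything (all 20 triples fall short), so 4 is minimum.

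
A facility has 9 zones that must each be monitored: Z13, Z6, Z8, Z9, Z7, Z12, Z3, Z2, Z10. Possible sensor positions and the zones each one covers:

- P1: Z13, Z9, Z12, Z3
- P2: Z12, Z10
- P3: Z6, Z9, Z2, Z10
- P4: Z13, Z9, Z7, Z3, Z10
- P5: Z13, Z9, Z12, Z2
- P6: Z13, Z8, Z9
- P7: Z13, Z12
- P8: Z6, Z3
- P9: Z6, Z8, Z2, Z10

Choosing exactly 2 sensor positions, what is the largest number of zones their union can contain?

Choosing P1, P9 covers {Z13, Z6, Z8, Z9, Z12, Z3, Z2, Z10} — 8 zones.
No choice of 2 sensor positions does better; here Z7 is left uncovered.

8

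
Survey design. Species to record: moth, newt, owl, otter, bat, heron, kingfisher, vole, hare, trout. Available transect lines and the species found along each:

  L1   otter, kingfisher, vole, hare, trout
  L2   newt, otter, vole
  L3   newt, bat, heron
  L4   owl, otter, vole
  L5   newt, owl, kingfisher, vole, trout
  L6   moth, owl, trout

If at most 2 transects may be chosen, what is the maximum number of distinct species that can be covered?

Choosing L1, L3 covers {newt, otter, bat, heron, kingfisher, vole, hare, trout} — 8 species.
No choice of 2 transects does better; here moth, owl are left uncovered.

8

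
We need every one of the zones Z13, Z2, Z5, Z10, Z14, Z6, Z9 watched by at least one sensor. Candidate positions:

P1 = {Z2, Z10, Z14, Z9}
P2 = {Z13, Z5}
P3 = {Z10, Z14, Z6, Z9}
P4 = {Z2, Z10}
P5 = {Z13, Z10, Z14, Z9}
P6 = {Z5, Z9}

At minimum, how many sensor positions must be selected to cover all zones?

P1, P2, P3 together cover {Z13, Z2, Z5, Z10, Z14, Z6, Z9} — every zone.
No 2 of the 6 sensor positions cover everything (all 15 pairs fall short), so 3 is minimum.

3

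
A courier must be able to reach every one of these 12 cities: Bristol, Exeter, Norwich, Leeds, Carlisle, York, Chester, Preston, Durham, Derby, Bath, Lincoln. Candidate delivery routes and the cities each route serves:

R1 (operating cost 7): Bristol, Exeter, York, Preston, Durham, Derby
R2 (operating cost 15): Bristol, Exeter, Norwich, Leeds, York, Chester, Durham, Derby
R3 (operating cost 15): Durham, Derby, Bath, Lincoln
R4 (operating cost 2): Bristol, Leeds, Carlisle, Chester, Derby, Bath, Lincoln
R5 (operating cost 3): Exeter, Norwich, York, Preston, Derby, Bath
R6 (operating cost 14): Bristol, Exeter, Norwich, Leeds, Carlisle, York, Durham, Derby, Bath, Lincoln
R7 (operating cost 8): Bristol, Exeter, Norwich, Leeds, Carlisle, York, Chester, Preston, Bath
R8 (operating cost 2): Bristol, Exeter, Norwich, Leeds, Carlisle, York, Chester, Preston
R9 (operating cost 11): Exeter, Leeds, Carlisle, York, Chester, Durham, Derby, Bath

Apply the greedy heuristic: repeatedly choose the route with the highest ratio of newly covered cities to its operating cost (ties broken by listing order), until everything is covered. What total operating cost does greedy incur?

11

Pick 1: R8 adds 8 new (Bristol, Exeter, Norwich, Leeds, Carlisle, York, Chester, Preston) at operating cost 2 (ratio 8/2).
Pick 2: R4 adds 3 new (Derby, Bath, Lincoln) at operating cost 2 (ratio 3/2).
Pick 3: R1 adds 1 new (Durham) at operating cost 7 (ratio 1/7).
Greedy total operating cost: 2 + 2 + 7 = 11.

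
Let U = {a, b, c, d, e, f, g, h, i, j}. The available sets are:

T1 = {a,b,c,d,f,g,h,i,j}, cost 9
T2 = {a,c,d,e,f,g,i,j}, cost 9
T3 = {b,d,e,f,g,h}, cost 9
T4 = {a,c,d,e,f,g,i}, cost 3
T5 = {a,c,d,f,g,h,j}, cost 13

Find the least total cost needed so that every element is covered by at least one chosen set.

T1, T4 cover every element at cost 9 + 3 = 12.
Any cover uses at least 2 sets; among all covering selections none totals below 12.

12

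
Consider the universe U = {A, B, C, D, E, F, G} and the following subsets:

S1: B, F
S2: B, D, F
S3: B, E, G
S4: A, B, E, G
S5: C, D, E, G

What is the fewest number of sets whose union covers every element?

S1, S4, S5 together cover {A, B, C, D, E, F, G} — every element.
No 2 of the 5 sets cover everything (all 10 pairs fall short), so 3 is minimum.

3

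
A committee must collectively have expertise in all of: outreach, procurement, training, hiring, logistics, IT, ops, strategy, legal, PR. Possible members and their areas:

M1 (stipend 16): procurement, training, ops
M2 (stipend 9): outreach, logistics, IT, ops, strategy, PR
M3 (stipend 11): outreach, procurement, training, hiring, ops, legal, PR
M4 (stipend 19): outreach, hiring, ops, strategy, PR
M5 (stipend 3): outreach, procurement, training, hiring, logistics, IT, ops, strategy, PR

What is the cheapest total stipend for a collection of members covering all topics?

M3, M5 cover every topic at stipend 11 + 3 = 14.
Any cover uses at least 2 members; among all covering selections none totals below 14.

14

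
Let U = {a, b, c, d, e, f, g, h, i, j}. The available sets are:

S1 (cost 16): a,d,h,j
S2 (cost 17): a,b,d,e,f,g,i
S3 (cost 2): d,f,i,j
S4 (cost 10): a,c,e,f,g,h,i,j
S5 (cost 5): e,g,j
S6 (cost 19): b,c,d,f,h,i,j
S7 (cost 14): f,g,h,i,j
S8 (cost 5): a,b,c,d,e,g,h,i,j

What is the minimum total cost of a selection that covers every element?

7

S3, S8 cover every element at cost 2 + 5 = 7.
Any cover uses at least 2 sets; among all covering selections none totals below 7.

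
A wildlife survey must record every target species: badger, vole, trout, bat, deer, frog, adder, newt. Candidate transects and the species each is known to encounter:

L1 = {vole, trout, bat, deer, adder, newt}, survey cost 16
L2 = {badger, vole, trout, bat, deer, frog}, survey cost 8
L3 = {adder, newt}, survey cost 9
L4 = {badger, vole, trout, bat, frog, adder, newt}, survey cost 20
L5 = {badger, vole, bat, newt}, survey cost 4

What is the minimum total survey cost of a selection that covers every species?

L2, L3 cover every species at survey cost 8 + 9 = 17.
Any cover uses at least 2 transects; among all covering selections none totals below 17.
Greedy by coverage-per-survey cost would pick L5, L2, L3 for 21 — worse than the optimum 17.

17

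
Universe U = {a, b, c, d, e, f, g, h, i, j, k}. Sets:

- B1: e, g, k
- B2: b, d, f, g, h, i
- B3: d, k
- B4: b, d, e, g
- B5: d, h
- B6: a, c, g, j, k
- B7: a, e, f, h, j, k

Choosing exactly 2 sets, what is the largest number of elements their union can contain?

Choosing B2, B6 covers {a, b, c, d, f, g, h, i, j, k} — 10 elements.
No choice of 2 sets does better; here e is left uncovered.

10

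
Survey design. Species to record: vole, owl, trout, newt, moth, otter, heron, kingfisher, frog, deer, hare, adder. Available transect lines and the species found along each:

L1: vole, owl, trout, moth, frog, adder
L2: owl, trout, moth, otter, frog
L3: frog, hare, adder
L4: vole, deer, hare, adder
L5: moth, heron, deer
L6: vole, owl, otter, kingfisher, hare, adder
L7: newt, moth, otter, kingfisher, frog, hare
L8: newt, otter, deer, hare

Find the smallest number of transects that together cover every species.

3

L1, L5, L7 together cover {vole, owl, trout, newt, moth, otter, heron, kingfisher, frog, deer, hare, adder} — every species.
No 2 of the 8 transects cover everything (all 28 pairs fall short), so 3 is minimum.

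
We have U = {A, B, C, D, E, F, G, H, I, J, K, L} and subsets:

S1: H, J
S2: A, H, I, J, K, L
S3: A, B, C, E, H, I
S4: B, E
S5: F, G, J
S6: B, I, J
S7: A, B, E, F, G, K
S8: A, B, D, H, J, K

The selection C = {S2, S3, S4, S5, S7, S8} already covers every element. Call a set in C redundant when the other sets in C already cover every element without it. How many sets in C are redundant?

Drop S2: L uncovered — not redundant.
Drop S3: C uncovered — not redundant.
Drop S4: the rest still cover every element — redundant.
Drop S5: the rest still cover every element — redundant.
Drop S7: the rest still cover every element — redundant.
Drop S8: D uncovered — not redundant.
3 redundant: S4, S5, S7.

3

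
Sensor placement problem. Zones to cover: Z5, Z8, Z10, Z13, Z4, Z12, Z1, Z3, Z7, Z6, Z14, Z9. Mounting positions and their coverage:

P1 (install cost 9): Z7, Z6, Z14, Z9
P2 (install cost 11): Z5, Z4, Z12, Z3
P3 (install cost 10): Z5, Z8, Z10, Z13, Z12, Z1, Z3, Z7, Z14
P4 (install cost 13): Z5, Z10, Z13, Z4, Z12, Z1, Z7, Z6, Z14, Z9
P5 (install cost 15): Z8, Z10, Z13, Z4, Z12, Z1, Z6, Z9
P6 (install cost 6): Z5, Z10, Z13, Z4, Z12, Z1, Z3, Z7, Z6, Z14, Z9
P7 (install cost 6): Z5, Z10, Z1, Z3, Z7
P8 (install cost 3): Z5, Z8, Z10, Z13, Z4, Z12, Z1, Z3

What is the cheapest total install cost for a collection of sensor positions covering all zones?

9

P6, P8 cover every zone at install cost 6 + 3 = 9.
Any cover uses at least 2 sensor positions; among all covering selections none totals below 9.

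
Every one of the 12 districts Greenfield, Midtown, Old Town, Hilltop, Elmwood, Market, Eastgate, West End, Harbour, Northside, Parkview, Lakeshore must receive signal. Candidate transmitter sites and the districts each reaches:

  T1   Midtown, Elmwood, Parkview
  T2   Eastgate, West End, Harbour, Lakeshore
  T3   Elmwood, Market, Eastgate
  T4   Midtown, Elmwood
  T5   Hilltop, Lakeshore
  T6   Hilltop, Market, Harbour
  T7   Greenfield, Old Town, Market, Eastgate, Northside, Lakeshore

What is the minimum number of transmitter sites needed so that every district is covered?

4

T1, T2, T5, T7 together cover {Greenfield, Midtown, Old Town, Hilltop, Elmwood, Market, Eastgate, West End, Harbour, Northside, Parkview, Lakeshore} — every district.
No 3 of the 7 transmitter sites cover everything (all 35 triples fall short), so 4 is minimum.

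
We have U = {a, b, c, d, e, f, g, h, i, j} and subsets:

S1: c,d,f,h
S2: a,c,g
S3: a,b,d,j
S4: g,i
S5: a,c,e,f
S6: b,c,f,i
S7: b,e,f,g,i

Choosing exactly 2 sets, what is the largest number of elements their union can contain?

8

Choosing S1, S7 covers {b, c, d, e, f, g, h, i} — 8 elements.
No choice of 2 sets does better; here a, j are left uncovered.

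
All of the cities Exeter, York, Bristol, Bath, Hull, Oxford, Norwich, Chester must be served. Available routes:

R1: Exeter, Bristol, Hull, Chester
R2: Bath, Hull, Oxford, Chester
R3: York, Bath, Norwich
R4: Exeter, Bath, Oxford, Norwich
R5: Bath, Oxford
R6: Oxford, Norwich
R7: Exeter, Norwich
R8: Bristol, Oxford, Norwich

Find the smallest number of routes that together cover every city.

R1, R2, R3 together cover {Exeter, York, Bristol, Bath, Hull, Oxford, Norwich, Chester} — every city.
No 2 of the 8 routes cover everything (all 28 pairs fall short), so 3 is minimum.

3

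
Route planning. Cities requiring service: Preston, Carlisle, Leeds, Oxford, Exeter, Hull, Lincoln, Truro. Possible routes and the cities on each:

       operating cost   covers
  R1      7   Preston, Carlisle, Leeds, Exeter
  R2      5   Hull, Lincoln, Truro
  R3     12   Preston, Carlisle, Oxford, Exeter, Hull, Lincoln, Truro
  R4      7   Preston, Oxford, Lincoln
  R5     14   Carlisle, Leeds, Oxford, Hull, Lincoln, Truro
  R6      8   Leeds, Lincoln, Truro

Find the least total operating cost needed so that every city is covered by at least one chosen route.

R1, R3 cover every city at operating cost 7 + 12 = 19.
Any cover uses at least 2 routes; among all covering selections none totals below 19.

19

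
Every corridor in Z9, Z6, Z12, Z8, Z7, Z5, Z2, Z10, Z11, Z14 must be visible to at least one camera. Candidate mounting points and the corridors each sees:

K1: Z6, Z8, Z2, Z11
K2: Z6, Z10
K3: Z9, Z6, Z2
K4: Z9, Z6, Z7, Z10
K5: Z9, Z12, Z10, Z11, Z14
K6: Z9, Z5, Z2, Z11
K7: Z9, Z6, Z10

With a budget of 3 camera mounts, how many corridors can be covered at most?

Choosing K1, K4, K5 covers {Z9, Z6, Z12, Z8, Z7, Z2, Z10, Z11, Z14} — 9 corridors.
No choice of 3 camera mounts does better; here Z5 is left uncovered.

9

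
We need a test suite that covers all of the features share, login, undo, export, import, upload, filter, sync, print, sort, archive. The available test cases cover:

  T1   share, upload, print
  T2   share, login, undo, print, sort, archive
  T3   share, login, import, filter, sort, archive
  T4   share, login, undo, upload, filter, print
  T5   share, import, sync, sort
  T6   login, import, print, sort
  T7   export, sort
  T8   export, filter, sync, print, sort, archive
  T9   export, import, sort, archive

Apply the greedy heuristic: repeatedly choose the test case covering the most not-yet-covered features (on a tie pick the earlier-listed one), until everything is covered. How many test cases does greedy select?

Pick 1: T2 covers 6 new features (share, login, undo, print, sort, archive).
Pick 2: T8 covers 3 new features (export, filter, sync).
Pick 3: T1 covers 1 new features (upload).
Pick 4: T3 covers 1 new features (import).
Greedy uses 4 test cases. (The true minimum is 3.)

4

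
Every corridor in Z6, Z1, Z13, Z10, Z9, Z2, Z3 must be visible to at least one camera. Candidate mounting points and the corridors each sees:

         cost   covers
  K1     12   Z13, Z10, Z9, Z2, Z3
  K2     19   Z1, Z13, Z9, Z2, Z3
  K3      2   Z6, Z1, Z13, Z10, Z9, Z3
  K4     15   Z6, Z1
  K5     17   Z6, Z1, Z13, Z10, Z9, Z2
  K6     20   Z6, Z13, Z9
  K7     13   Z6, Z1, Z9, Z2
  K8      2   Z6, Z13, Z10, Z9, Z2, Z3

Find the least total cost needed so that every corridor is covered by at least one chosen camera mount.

K3, K8 cover every corridor at cost 2 + 2 = 4.
Any cover uses at least 2 camera mounts; among all covering selections none totals below 4.

4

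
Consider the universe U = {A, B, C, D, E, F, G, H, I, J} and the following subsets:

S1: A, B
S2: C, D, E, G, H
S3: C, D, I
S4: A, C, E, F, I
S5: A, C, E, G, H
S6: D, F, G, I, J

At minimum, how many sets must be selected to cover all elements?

S1, S2, S6 together cover {A, B, C, D, E, F, G, H, I, J} — every element.
No 2 of the 6 sets cover everything (all 15 pairs fall short), so 3 is minimum.
Greedy (largest uncovered first) would take S2, S4, S1, S6 — 4 sets — but 3 suffice.

3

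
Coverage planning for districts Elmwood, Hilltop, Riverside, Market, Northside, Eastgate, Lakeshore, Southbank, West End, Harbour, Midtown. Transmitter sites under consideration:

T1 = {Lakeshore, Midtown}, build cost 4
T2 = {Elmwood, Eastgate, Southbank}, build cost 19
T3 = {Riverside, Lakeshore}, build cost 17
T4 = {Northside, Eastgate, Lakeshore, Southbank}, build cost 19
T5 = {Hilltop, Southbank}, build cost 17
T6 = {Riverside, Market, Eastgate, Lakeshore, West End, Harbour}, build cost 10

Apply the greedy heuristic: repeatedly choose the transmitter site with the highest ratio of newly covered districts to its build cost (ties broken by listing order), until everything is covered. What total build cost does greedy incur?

69

Pick 1: T6 adds 6 new (Riverside, Market, Eastgate, Lakeshore, West End, Harbour) at build cost 10 (ratio 6/10).
Pick 2: T1 adds 1 new (Midtown) at build cost 4 (ratio 1/4).
Pick 3: T5 adds 2 new (Hilltop, Southbank) at build cost 17 (ratio 2/17).
Pick 4: T2 adds 1 new (Elmwood) at build cost 19 (ratio 1/19).
Pick 5: T4 adds 1 new (Northside) at build cost 19 (ratio 1/19).
Greedy total build cost: 10 + 4 + 17 + 19 + 19 = 69.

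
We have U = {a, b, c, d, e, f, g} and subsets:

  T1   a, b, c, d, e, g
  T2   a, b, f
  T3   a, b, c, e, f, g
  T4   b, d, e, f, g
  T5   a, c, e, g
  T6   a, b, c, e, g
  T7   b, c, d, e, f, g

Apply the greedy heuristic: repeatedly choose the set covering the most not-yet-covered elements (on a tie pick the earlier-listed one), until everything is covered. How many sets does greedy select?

2

Pick 1: T1 covers 6 new elements (a, b, c, d, e, g).
Pick 2: T2 covers 1 new elements (f).
Greedy uses 2 sets.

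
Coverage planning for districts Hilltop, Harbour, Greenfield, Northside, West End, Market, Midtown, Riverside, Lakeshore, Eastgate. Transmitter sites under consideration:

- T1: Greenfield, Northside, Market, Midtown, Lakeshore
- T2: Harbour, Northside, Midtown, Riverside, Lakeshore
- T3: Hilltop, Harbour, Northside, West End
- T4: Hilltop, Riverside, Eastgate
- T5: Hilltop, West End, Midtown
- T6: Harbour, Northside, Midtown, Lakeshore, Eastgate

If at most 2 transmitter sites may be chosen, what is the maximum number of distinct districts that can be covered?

8

Choosing T1, T3 covers {Hilltop, Harbour, Greenfield, Northside, West End, Market, Midtown, Lakeshore} — 8 districts.
No choice of 2 transmitter sites does better; here Riverside, Eastgate are left uncovered.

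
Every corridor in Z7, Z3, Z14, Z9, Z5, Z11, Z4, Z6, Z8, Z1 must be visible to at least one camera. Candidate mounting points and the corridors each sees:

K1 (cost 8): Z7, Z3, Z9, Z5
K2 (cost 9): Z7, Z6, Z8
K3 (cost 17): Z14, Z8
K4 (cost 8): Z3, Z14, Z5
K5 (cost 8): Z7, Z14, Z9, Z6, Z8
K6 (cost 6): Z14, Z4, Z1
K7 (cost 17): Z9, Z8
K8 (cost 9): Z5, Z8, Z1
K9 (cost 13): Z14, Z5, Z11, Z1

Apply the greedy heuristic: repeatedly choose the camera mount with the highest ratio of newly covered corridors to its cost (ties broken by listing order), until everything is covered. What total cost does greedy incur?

Pick 1: K5 adds 5 new (Z7, Z14, Z9, Z6, Z8) at cost 8 (ratio 5/8).
Pick 2: K6 adds 2 new (Z4, Z1) at cost 6 (ratio 2/6).
Pick 3: K1 adds 2 new (Z3, Z5) at cost 8 (ratio 2/8).
Pick 4: K9 adds 1 new (Z11) at cost 13 (ratio 1/13).
Greedy total cost: 8 + 6 + 8 + 13 = 35.

35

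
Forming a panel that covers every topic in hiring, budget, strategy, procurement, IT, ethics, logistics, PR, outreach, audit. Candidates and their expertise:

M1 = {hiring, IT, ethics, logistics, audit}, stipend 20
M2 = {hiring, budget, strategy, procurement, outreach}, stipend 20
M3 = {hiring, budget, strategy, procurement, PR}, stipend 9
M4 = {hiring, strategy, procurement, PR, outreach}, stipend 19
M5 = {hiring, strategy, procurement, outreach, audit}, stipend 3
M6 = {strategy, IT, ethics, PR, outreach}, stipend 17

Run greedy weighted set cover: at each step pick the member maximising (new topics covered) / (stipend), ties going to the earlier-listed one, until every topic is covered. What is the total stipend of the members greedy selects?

32

Pick 1: M5 adds 5 new (hiring, strategy, procurement, outreach, audit) at stipend 3 (ratio 5/3).
Pick 2: M3 adds 2 new (budget, PR) at stipend 9 (ratio 2/9).
Pick 3: M1 adds 3 new (IT, ethics, logistics) at stipend 20 (ratio 3/20).
Greedy total stipend: 3 + 9 + 20 = 32.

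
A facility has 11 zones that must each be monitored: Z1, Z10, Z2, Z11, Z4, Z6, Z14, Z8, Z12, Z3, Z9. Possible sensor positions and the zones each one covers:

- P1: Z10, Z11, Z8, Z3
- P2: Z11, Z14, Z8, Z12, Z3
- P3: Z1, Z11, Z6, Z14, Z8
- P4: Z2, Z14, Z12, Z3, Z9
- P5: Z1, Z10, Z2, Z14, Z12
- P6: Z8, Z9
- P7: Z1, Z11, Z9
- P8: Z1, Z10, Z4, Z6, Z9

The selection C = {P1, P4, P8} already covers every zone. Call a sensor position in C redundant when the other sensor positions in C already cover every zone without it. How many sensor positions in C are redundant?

0

Drop P1: Z11, Z8 uncovered — not redundant.
Drop P4: Z2, Z14, Z12 uncovered — not redundant.
Drop P8: Z1, Z4, Z6 uncovered — not redundant.
None of the sensor positions in C is redundant.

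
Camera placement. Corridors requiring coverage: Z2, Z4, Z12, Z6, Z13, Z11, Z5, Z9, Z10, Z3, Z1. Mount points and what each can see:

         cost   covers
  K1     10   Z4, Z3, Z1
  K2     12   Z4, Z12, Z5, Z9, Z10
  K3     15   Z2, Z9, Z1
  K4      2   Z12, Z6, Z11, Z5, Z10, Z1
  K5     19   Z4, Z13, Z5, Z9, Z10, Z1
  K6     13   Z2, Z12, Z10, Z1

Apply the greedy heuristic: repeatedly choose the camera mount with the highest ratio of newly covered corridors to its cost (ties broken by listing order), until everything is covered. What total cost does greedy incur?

46

Pick 1: K4 adds 6 new (Z12, Z6, Z11, Z5, Z10, Z1) at cost 2 (ratio 6/2).
Pick 2: K1 adds 2 new (Z4, Z3) at cost 10 (ratio 2/10).
Pick 3: K3 adds 2 new (Z2, Z9) at cost 15 (ratio 2/15).
Pick 4: K5 adds 1 new (Z13) at cost 19 (ratio 1/19).
Greedy total cost: 2 + 10 + 15 + 19 = 46. (The true optimum is 44, so greedy overshoots here.)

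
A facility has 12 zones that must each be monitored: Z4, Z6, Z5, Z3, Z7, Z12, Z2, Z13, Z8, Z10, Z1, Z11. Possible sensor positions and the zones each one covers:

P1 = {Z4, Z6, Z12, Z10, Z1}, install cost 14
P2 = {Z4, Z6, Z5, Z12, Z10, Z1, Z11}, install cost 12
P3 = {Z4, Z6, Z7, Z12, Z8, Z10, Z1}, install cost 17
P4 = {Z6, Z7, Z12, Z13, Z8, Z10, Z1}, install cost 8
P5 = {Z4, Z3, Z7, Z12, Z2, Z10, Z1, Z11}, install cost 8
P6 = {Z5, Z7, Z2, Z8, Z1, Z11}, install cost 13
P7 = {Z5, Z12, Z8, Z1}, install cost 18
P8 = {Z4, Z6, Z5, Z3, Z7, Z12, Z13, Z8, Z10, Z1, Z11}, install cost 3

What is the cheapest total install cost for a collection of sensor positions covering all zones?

P5, P8 cover every zone at install cost 8 + 3 = 11.
Any cover uses at least 2 sensor positions; among all covering selections none totals below 11.

11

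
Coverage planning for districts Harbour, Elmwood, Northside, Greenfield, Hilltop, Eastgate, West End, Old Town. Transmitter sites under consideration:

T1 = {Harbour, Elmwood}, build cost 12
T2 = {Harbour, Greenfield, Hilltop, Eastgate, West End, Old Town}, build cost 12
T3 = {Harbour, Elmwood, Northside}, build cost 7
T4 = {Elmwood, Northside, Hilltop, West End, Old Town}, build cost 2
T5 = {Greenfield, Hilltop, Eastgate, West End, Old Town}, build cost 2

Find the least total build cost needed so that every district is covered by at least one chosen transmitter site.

T3, T5 cover every district at build cost 7 + 2 = 9.
Any cover uses at least 2 transmitter sites; among all covering selections none totals below 9.
Greedy by coverage-per-build cost would pick T4, T5, T3 for 11 — worse than the optimum 9.

9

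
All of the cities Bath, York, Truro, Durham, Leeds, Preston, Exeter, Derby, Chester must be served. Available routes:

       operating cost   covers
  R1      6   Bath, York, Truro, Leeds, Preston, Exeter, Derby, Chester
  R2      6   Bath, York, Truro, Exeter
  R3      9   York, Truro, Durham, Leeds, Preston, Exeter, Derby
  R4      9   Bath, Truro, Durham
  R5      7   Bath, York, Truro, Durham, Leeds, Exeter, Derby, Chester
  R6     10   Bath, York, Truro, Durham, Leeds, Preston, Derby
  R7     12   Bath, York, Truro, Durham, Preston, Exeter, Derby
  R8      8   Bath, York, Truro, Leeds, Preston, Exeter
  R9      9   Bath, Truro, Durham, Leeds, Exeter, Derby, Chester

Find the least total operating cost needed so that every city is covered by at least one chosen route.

13

R1, R5 cover every city at operating cost 6 + 7 = 13.
Any cover uses at least 2 routes; among all covering selections none totals below 13.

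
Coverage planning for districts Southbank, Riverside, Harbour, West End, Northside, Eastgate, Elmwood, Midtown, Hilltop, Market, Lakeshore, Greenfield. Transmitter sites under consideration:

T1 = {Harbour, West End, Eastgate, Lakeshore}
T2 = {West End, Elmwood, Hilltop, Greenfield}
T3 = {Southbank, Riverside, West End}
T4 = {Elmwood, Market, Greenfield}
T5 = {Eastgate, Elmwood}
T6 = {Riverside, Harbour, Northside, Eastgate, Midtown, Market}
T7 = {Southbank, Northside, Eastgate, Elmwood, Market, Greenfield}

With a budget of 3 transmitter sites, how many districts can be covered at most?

Choosing T1, T2, T6 covers {Riverside, Harbour, West End, Northside, Eastgate, Elmwood, Midtown, Hilltop, Market, Lakeshore, Greenfield} — 11 districts.
No choice of 3 transmitter sites does better; here Southbank is left uncovered.

11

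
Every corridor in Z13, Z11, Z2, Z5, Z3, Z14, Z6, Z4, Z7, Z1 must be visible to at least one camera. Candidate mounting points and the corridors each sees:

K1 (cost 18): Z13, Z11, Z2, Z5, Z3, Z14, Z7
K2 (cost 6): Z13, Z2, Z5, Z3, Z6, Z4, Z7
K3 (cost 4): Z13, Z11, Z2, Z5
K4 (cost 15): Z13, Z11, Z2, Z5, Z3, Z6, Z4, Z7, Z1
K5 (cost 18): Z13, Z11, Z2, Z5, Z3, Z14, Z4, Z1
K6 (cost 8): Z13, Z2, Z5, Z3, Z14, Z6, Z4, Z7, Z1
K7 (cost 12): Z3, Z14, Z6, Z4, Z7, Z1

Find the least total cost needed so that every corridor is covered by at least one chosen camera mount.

K3, K6 cover every corridor at cost 4 + 8 = 12.
Any cover uses at least 2 camera mounts; among all covering selections none totals below 12.

12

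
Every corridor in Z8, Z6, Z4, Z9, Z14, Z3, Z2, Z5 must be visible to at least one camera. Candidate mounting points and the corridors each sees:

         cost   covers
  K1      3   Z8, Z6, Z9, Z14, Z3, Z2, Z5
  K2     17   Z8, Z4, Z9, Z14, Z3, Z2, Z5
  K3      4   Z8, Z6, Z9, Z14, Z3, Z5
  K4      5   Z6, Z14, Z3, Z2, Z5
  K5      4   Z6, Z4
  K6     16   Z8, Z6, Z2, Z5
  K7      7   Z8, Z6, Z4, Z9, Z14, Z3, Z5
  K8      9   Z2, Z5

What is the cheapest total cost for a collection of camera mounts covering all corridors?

K1, K5 cover every corridor at cost 3 + 4 = 7.
Any cover uses at least 2 camera mounts; among all covering selections none totals below 7.

7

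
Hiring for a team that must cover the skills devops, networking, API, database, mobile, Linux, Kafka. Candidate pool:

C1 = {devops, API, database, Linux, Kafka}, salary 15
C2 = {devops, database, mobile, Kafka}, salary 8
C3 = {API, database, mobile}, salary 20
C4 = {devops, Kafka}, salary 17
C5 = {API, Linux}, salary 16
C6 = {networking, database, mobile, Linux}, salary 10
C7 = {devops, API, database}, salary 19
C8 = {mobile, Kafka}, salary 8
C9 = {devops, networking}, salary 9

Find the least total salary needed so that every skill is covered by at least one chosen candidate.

C1, C6 cover every skill at salary 15 + 10 = 25.
Any cover uses at least 2 candidates; among all covering selections none totals below 25.

25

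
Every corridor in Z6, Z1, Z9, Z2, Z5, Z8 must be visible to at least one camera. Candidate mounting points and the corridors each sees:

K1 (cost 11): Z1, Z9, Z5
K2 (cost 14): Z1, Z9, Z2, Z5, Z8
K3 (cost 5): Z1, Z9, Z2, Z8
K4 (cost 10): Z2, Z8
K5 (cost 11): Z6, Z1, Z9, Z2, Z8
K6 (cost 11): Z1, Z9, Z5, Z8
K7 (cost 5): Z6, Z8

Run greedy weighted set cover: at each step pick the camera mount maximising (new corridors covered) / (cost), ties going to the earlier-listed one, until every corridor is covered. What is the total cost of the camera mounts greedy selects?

21

Pick 1: K3 adds 4 new (Z1, Z9, Z2, Z8) at cost 5 (ratio 4/5).
Pick 2: K7 adds 1 new (Z6) at cost 5 (ratio 1/5).
Pick 3: K1 adds 1 new (Z5) at cost 11 (ratio 1/11).
Greedy total cost: 5 + 5 + 11 = 21. (The true optimum is 19, so greedy overshoots here.)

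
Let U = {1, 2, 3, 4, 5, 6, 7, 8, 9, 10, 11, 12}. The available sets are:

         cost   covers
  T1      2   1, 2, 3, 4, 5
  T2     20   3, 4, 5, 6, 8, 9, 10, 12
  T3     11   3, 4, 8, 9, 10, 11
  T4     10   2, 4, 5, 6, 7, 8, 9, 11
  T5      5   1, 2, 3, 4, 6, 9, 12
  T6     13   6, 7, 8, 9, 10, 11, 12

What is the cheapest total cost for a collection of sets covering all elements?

T1, T6 cover every element at cost 2 + 13 = 15.
Any cover uses at least 2 sets; among all covering selections none totals below 15.
Greedy by coverage-per-cost would pick T1, T5, T6 for 20 — worse than the optimum 15.

15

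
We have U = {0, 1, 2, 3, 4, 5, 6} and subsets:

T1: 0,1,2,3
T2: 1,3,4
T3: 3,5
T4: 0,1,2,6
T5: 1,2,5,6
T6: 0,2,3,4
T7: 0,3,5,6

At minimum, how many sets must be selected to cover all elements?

T5, T6 together cover {0, 1, 2, 3, 4, 5, 6} — every element.
No single set contains all 7 elements, so 2 is optimal.

2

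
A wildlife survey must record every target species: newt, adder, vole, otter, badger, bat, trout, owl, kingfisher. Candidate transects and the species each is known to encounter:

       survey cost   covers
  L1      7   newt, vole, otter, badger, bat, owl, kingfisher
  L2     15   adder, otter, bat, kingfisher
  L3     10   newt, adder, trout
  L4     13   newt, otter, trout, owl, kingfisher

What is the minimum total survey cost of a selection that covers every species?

L1, L3 cover every species at survey cost 7 + 10 = 17.
Any cover uses at least 2 transects; among all covering selections none totals below 17.

17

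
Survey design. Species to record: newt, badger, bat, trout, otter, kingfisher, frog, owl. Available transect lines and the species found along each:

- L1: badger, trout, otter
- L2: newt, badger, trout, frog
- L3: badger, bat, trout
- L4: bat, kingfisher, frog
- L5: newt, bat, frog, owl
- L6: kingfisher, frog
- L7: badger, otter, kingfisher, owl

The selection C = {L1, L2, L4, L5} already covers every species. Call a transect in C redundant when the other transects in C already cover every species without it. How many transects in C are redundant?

1

Drop L1: otter uncovered — not redundant.
Drop L2: the rest still cover every species — redundant.
Drop L4: kingfisher uncovered — not redundant.
Drop L5: owl uncovered — not redundant.
1 redundant: L2.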